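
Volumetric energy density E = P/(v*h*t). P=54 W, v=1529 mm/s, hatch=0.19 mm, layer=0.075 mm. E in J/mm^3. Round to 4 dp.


E = 54 / (1529*0.19*0.075) = 2.4784 J/mm^3


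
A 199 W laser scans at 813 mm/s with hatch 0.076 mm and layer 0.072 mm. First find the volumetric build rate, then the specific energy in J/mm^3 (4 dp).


Build rate = 813 * 0.076 * 0.072 = 4.448736 mm^3/s
SE = 199 / 4.448736 = 44.7318 J/mm^3


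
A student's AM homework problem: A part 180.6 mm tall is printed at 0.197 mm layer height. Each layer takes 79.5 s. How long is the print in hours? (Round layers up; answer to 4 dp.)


Layers = ceil(180.6/0.197) = 917
t = 917 * 79.5 / 3600 = 20.2504 hrs


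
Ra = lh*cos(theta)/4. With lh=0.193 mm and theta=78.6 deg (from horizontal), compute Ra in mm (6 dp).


Ra = 0.193 * cos(78.6) / 4 = 0.009537 mm


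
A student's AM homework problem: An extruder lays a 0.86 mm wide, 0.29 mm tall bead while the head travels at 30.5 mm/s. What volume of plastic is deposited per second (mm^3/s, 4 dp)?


Rate = 0.86 * 0.29 * 30.5 = 7.6067 mm^3/s


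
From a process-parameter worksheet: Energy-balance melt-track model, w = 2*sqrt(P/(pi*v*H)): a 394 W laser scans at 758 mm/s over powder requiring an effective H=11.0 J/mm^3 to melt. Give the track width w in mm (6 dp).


w = 2*sqrt(394/(pi*758*11.0)) = 0.245286 mm


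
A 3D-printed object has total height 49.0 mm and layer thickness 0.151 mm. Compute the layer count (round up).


Layers = ceil(49.0/0.151) = 325


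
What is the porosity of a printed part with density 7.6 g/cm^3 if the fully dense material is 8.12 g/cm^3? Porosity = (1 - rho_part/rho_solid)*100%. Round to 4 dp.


Porosity = (1-7.6/8.12)*100 = 6.4039 %


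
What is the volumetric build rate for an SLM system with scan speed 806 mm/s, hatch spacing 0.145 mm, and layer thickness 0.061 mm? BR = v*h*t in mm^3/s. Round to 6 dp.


Rate = 806 * 0.145 * 0.061 = 7.12907 mm^3/s


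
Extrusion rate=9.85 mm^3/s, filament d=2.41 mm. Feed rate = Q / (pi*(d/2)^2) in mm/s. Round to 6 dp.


A = pi*(2.41/2)^2 = 4.561671
v = 9.85 / 4.561671 = 2.159296 mm/s


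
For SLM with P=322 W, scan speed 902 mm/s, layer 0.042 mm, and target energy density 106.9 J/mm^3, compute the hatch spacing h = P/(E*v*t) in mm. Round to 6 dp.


h = 322 / (106.9*902*0.042) = 0.07951 mm


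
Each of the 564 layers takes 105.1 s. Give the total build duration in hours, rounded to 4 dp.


t = 564 * 105.1 / 3600 = 16.4657 hrs


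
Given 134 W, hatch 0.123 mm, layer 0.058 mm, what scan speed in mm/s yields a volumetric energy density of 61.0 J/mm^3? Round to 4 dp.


v = 134 / (61.0*0.123*0.058) = 307.9228 mm/s


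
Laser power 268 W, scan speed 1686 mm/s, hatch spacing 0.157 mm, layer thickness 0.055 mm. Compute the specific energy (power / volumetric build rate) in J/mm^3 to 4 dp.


Build rate = 1686 * 0.157 * 0.055 = 14.55861 mm^3/s
SE = 268 / 14.55861 = 18.4084 J/mm^3


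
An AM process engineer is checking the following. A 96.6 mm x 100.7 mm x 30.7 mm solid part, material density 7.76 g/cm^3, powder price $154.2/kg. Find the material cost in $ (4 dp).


V = 96.6 * 100.7 * 30.7 = 298637.934 mm^3 = 298.637934 cm^3
Mass = 298.637934 * 7.76 / 1000 = 2.31743037 kg
Cost = 2.31743037 * 154.2 = 357.3478 $


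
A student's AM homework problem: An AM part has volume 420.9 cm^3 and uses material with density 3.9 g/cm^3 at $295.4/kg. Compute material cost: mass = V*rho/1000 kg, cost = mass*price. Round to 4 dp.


Mass = 420.9*3.9/1000 = 1.64151 kg
Cost = 1.64151 * 295.4 = 484.9021 $


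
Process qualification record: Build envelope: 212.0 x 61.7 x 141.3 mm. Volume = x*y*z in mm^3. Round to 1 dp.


V = 212.0 * 61.7 * 141.3 = 1848260.5 mm^3


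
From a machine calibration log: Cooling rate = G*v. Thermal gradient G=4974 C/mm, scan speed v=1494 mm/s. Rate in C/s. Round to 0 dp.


CR = 4974 * 1494 = 7431156 C/s


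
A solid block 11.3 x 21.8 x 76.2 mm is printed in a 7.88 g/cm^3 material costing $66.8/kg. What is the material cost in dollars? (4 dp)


V = 11.3 * 21.8 * 76.2 = 18771.108 mm^3 = 18.771108 cm^3
Mass = 18.771108 * 7.88 / 1000 = 0.14791633 kg
Cost = 0.14791633 * 66.8 = 9.8808 $


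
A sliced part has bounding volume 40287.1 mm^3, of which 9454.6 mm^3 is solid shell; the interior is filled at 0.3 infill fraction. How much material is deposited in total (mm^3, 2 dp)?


V_infill = (40287.1 - 9454.6) * 0.3 = 9249.75
V_total = 9454.6 + 9249.75 = 18704.35 mm^3


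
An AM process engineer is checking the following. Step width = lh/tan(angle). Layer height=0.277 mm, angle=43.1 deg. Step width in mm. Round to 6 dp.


step = 0.277 / tan(43.1) = 0.296009 mm


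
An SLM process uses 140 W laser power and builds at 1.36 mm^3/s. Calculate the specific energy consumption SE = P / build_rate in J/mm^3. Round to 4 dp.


SE = 140 / 1.36 = 102.9412 J/mm^3


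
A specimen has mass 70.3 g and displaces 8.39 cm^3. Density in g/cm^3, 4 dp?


rho = 70.3 / 8.39 = 8.379 g/cm^3


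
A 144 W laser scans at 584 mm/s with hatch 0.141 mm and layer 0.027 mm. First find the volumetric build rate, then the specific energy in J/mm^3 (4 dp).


Build rate = 584 * 0.141 * 0.027 = 2.223288 mm^3/s
SE = 144 / 2.223288 = 64.7689 J/mm^3


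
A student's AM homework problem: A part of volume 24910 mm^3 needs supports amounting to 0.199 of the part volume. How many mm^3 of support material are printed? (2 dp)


V_support = 24910 * 0.199 = 4957.09 mm^3


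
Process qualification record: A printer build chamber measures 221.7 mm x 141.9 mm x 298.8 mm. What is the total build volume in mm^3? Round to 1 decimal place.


V = 221.7 * 141.9 * 298.8 = 9400017.9 mm^3


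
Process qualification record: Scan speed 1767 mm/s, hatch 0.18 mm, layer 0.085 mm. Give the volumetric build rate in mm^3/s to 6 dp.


Rate = 1767 * 0.18 * 0.085 = 27.0351 mm^3/s


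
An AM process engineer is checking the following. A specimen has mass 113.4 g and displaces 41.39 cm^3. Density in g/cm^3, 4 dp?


rho = 113.4 / 41.39 = 2.7398 g/cm^3


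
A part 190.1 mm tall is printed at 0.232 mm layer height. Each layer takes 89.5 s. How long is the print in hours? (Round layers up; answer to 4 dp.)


Layers = ceil(190.1/0.232) = 820
t = 820 * 89.5 / 3600 = 20.3861 hrs


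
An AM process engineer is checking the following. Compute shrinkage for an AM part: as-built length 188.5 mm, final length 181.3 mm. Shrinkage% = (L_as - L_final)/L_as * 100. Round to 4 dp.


Shrinkage = ((188.5-181.3)/188.5)*100 = 3.8196 %


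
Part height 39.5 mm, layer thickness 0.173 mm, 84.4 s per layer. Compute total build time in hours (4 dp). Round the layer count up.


Layers = ceil(39.5/0.173) = 229
t = 229 * 84.4 / 3600 = 5.3688 hrs


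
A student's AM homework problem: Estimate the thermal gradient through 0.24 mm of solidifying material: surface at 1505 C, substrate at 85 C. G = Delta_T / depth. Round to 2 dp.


G = (1505-85)/0.24 = 5916.67 C/mm


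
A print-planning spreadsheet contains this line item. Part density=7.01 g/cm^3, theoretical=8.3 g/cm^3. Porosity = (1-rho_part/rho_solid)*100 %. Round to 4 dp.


Porosity = (1-7.01/8.3)*100 = 15.5422 %


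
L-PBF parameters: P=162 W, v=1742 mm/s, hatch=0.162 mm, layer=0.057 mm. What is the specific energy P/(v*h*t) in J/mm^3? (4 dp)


Build rate = 1742 * 0.162 * 0.057 = 16.085628 mm^3/s
SE = 162 / 16.085628 = 10.0711 J/mm^3


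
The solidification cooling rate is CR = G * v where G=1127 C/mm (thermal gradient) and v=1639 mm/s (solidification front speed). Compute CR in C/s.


CR = 1127 * 1639 = 1847153 C/s


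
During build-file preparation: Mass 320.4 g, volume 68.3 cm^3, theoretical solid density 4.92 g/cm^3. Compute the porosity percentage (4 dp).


rho_part = 320.4 / 68.3 = 4.69106881 g/cm^3
Porosity = (1 - 4.69106881/4.92)*100 = 4.6531 %


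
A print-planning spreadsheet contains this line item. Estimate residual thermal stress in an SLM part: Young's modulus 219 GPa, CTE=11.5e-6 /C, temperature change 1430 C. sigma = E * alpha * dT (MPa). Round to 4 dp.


sigma = 219*1000 * 11.5e-6 * 1430 = 3601.455 MPa


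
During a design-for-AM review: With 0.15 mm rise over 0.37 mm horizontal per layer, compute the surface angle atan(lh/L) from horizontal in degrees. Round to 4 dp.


angle = atan(0.15/0.37) = 22.0679 degrees


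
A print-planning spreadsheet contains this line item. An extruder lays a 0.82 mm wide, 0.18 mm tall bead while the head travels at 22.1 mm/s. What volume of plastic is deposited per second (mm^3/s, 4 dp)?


Rate = 0.82 * 0.18 * 22.1 = 3.262 mm^3/s


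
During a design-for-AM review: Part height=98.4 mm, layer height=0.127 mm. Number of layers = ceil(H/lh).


Layers = ceil(98.4/0.127) = 775


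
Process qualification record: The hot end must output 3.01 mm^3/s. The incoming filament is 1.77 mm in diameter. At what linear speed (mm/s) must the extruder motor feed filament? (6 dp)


A = pi*(1.77/2)^2 = 2.460574
v = 3.01 / 2.460574 = 1.223292 mm/s


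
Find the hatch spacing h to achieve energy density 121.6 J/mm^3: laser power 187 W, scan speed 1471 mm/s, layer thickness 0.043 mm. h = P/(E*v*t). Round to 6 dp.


h = 187 / (121.6*1471*0.043) = 0.024312 mm


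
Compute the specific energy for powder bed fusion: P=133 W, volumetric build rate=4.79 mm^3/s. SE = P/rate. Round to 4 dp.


SE = 133 / 4.79 = 27.7662 J/mm^3


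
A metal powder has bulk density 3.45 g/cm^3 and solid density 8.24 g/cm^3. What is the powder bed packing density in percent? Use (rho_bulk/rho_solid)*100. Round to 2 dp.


Packing = (3.45/8.24)*100 = 41.87 %


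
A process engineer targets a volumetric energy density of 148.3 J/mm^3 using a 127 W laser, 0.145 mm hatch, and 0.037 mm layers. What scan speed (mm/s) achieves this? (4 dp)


v = 127 / (148.3*0.145*0.037) = 159.622 mm/s


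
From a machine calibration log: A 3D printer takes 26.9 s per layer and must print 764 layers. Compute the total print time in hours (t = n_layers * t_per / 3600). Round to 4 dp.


t = 764 * 26.9 / 3600 = 5.7088 hrs


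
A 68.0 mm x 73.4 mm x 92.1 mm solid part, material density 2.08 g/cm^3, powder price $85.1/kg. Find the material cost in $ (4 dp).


V = 68.0 * 73.4 * 92.1 = 459689.52 mm^3 = 459.68952 cm^3
Mass = 459.68952 * 2.08 / 1000 = 0.9561542 kg
Cost = 0.9561542 * 85.1 = 81.3687 $


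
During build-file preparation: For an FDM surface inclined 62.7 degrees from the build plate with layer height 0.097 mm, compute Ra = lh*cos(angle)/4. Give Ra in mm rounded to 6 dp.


Ra = 0.097 * cos(62.7) / 4 = 0.011122 mm


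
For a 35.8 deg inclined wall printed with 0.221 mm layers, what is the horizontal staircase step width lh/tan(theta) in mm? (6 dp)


step = 0.221 / tan(35.8) = 0.306424 mm


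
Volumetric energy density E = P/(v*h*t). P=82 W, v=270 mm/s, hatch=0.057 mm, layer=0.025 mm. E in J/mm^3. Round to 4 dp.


E = 82 / (270*0.057*0.025) = 213.1254 J/mm^3


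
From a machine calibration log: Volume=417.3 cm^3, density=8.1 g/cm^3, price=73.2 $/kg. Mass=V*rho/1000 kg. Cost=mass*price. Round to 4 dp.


Mass = 417.3*8.1/1000 = 3.38013 kg
Cost = 3.38013 * 73.2 = 247.4255 $


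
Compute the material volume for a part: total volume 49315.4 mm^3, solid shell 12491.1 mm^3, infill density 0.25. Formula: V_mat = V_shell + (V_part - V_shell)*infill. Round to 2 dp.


V_infill = (49315.4 - 12491.1) * 0.25 = 9206.08
V_total = 12491.1 + 9206.08 = 21697.18 mm^3


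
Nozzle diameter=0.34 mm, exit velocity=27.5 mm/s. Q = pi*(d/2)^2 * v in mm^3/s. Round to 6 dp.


A = pi*(0.34/2)^2 = 0.09079203 mm^2
Q = 0.09079203 * 27.5 = 2.496781 mm^3/s


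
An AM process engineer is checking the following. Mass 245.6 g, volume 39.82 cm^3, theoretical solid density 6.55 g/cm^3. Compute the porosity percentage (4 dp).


rho_part = 245.6 / 39.82 = 6.1677549 g/cm^3
Porosity = (1 - 6.1677549/6.55)*100 = 5.8358 %


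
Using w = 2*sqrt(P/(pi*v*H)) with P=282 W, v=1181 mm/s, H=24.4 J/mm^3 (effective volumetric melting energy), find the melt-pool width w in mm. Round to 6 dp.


w = 2*sqrt(282/(pi*1181*24.4)) = 0.111625 mm


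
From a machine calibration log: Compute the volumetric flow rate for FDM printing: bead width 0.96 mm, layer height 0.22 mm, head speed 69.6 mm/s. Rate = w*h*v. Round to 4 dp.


Rate = 0.96 * 0.22 * 69.6 = 14.6995 mm^3/s


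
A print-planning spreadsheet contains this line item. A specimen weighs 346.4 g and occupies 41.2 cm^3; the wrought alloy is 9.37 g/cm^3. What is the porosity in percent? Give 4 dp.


rho_part = 346.4 / 41.2 = 8.40776699 g/cm^3
Porosity = (1 - 8.40776699/9.37)*100 = 10.2693 %


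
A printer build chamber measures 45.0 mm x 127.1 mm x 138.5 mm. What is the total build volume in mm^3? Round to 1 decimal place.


V = 45.0 * 127.1 * 138.5 = 792150.8 mm^3


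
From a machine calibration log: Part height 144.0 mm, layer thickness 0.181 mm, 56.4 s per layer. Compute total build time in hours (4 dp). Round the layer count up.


Layers = ceil(144.0/0.181) = 796
t = 796 * 56.4 / 3600 = 12.4707 hrs


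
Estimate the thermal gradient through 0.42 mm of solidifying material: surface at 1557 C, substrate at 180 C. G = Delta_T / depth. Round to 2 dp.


G = (1557-180)/0.42 = 3278.57 C/mm


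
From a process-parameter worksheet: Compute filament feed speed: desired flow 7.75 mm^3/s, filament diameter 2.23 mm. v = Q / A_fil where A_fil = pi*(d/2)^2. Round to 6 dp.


A = pi*(2.23/2)^2 = 3.905707
v = 7.75 / 3.905707 = 1.984276 mm/s


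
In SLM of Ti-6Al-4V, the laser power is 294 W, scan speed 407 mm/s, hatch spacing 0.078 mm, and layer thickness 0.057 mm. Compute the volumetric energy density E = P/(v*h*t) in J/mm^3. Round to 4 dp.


E = 294 / (407*0.078*0.057) = 162.4738 J/mm^3


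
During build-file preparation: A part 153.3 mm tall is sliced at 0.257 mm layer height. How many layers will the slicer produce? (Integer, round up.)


Layers = ceil(153.3/0.257) = 597


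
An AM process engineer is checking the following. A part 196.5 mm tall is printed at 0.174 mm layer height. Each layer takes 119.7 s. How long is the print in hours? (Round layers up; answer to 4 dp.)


Layers = ceil(196.5/0.174) = 1130
t = 1130 * 119.7 / 3600 = 37.5725 hrs


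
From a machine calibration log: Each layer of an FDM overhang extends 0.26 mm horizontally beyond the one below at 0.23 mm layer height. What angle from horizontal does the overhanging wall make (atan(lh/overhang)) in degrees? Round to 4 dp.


angle = atan(0.23/0.26) = 41.4965 degrees


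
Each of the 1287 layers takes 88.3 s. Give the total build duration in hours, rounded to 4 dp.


t = 1287 * 88.3 / 3600 = 31.5673 hrs


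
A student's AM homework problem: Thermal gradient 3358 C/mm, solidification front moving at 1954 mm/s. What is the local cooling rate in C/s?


CR = 3358 * 1954 = 6561532 C/s


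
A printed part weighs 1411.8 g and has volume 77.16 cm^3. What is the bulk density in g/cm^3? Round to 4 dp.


rho = 1411.8 / 77.16 = 18.297 g/cm^3


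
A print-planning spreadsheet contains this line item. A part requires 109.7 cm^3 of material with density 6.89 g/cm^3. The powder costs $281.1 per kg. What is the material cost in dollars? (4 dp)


Mass = 109.7*6.89/1000 = 0.755833 kg
Cost = 0.755833 * 281.1 = 212.4647 $


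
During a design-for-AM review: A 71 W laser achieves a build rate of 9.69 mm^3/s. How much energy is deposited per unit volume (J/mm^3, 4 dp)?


SE = 71 / 9.69 = 7.3271 J/mm^3


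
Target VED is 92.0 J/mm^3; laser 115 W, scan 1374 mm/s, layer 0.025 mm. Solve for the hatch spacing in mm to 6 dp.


h = 115 / (92.0*1374*0.025) = 0.03639 mm


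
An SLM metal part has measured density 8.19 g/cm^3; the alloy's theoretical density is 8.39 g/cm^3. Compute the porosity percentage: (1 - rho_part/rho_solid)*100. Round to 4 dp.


Porosity = (1-8.19/8.39)*100 = 2.3838 %


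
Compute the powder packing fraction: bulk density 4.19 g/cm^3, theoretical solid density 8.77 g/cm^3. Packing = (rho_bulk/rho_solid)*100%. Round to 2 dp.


Packing = (4.19/8.77)*100 = 47.78 %


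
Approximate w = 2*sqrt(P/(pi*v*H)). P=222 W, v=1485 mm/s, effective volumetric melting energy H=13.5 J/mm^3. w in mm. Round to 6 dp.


w = 2*sqrt(222/(pi*1485*13.5)) = 0.118741 mm


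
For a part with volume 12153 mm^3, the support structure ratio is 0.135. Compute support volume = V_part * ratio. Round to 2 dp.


V_support = 12153 * 0.135 = 1640.66 mm^3


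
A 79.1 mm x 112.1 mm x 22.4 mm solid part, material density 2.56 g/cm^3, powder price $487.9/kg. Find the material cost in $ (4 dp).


V = 79.1 * 112.1 * 22.4 = 198623.264 mm^3 = 198.623264 cm^3
Mass = 198.623264 * 2.56 / 1000 = 0.50847556 kg
Cost = 0.50847556 * 487.9 = 248.0852 $


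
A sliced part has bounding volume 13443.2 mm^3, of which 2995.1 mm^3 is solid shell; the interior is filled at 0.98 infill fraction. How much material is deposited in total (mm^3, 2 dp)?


V_infill = (13443.2 - 2995.1) * 0.98 = 10239.14
V_total = 2995.1 + 10239.14 = 13234.24 mm^3


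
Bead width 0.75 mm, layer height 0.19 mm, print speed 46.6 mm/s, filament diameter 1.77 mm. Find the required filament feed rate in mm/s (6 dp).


Q = 0.75 * 0.19 * 46.6 = 6.6405 mm^3/s
A_fil = pi*(1.77/2)^2 = 2.46057391 mm^2
v_feed = 6.6405 / 2.46057391 = 2.698761 mm/s


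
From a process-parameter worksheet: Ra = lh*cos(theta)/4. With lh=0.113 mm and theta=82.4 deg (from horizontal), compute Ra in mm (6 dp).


Ra = 0.113 * cos(82.4) / 4 = 0.003736 mm


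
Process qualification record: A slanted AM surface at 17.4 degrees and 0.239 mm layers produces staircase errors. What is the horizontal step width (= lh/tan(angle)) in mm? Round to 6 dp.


step = 0.239 / tan(17.4) = 0.76265 mm


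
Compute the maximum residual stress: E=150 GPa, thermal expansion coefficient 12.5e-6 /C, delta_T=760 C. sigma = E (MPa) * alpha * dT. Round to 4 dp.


sigma = 150*1000 * 12.5e-6 * 760 = 1425.0 MPa


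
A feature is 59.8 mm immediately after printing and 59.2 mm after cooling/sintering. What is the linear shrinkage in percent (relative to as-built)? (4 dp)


Shrinkage = ((59.8-59.2)/59.8)*100 = 1.0033 %


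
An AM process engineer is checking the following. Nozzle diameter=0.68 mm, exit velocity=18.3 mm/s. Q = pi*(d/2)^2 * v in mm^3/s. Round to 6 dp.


A = pi*(0.68/2)^2 = 0.36316811 mm^2
Q = 0.36316811 * 18.3 = 6.645976 mm^3/s


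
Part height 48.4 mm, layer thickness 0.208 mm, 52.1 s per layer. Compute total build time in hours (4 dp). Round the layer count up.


Layers = ceil(48.4/0.208) = 233
t = 233 * 52.1 / 3600 = 3.372 hrs


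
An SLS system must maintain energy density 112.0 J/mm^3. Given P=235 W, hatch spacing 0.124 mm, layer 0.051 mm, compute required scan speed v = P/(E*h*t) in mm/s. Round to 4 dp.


v = 235 / (112.0*0.124*0.051) = 331.7859 mm/s


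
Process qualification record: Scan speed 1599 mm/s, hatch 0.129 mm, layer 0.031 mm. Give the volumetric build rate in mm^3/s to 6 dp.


Rate = 1599 * 0.129 * 0.031 = 6.394401 mm^3/s


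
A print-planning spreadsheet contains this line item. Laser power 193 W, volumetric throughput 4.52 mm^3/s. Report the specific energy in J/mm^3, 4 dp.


SE = 193 / 4.52 = 42.6991 J/mm^3


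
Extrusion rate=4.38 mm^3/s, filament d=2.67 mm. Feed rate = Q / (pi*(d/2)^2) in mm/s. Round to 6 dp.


A = pi*(2.67/2)^2 = 5.599025
v = 4.38 / 5.599025 = 0.782279 mm/s


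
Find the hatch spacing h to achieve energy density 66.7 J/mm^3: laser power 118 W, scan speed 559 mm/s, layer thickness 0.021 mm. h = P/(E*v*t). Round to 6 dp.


h = 118 / (66.7*559*0.021) = 0.150704 mm


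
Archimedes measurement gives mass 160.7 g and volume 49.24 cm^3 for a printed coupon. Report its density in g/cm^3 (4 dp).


rho = 160.7 / 49.24 = 3.2636 g/cm^3


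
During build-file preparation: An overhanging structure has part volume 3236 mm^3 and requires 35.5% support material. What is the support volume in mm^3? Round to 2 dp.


V_support = 3236 * 0.355 = 1148.78 mm^3


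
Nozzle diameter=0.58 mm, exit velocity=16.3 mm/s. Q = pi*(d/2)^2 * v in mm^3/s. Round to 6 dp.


A = pi*(0.58/2)^2 = 0.26420794 mm^2
Q = 0.26420794 * 16.3 = 4.306589 mm^3/s


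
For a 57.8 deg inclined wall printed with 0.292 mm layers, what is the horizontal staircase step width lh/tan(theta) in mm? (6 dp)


step = 0.292 / tan(57.8) = 0.183882 mm


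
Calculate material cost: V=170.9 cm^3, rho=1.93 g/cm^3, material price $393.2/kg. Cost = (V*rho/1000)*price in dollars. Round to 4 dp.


Mass = 170.9*1.93/1000 = 0.329837 kg
Cost = 0.329837 * 393.2 = 129.6919 $


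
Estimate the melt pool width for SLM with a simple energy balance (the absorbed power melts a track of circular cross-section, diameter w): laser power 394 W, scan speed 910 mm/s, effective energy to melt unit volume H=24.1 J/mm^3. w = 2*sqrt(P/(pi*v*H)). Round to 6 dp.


w = 2*sqrt(394/(pi*910*24.1)) = 0.151243 mm


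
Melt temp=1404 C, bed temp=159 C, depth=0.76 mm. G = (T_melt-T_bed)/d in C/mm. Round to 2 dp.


G = (1404-159)/0.76 = 1638.16 C/mm


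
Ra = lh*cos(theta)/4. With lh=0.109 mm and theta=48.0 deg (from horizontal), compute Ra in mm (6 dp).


Ra = 0.109 * cos(48.0) / 4 = 0.018234 mm


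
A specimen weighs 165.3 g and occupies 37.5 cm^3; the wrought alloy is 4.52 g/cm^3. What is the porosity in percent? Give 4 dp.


rho_part = 165.3 / 37.5 = 4.408 g/cm^3
Porosity = (1 - 4.408/4.52)*100 = 2.4779 %


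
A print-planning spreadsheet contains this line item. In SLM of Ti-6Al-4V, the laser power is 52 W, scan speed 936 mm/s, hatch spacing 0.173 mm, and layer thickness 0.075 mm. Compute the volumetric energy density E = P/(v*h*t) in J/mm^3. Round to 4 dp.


E = 52 / (936*0.173*0.075) = 4.2817 J/mm^3


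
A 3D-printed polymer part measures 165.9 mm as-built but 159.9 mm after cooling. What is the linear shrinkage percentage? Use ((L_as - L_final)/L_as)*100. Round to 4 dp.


Shrinkage = ((165.9-159.9)/165.9)*100 = 3.6166 %


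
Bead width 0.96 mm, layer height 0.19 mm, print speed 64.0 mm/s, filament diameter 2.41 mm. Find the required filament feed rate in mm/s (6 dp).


Q = 0.96 * 0.19 * 64.0 = 11.6736 mm^3/s
A_fil = pi*(2.41/2)^2 = 4.56167107 mm^2
v_feed = 11.6736 / 4.56167107 = 2.559062 mm/s


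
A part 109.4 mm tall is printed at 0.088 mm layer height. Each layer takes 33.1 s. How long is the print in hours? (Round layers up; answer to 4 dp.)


Layers = ceil(109.4/0.088) = 1244
t = 1244 * 33.1 / 3600 = 11.4379 hrs


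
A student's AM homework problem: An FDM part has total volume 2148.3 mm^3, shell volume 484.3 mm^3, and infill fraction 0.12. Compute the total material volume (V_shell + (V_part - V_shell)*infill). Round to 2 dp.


V_infill = (2148.3 - 484.3) * 0.12 = 199.68
V_total = 484.3 + 199.68 = 683.98 mm^3


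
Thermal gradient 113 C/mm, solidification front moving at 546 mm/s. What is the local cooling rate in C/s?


CR = 113 * 546 = 61698 C/s


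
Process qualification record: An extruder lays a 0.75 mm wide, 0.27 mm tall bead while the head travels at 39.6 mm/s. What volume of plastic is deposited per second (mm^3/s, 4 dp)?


Rate = 0.75 * 0.27 * 39.6 = 8.019 mm^3/s


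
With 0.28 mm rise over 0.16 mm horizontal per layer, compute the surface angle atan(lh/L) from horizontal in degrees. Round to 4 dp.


angle = atan(0.28/0.16) = 60.2551 degrees


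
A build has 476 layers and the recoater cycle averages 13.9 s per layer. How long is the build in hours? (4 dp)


t = 476 * 13.9 / 3600 = 1.8379 hrs


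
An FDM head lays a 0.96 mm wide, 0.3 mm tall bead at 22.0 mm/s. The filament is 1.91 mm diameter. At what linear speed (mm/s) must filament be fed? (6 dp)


Q = 0.96 * 0.3 * 22.0 = 6.336 mm^3/s
A_fil = pi*(1.91/2)^2 = 2.86521104 mm^2
v_feed = 6.336 / 2.86521104 = 2.211355 mm/s


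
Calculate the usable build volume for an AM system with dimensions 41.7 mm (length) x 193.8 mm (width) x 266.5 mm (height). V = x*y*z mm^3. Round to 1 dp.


V = 41.7 * 193.8 * 266.5 = 2153709.1 mm^3


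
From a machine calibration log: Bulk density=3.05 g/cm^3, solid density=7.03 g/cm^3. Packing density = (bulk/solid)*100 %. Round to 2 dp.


Packing = (3.05/7.03)*100 = 43.39 %


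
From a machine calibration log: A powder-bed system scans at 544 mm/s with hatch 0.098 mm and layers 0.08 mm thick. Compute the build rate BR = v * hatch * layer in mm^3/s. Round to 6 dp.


Rate = 544 * 0.098 * 0.08 = 4.26496 mm^3/s


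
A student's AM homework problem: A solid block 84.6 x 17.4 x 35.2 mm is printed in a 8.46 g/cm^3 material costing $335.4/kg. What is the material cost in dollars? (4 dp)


V = 84.6 * 17.4 * 35.2 = 51815.808 mm^3 = 51.815808 cm^3
Mass = 51.815808 * 8.46 / 1000 = 0.43836174 kg
Cost = 0.43836174 * 335.4 = 147.0265 $


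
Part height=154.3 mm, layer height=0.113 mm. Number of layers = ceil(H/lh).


Layers = ceil(154.3/0.113) = 1366


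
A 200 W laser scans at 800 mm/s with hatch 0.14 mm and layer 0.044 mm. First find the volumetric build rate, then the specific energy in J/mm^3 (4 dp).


Build rate = 800 * 0.14 * 0.044 = 4.928 mm^3/s
SE = 200 / 4.928 = 40.5844 J/mm^3


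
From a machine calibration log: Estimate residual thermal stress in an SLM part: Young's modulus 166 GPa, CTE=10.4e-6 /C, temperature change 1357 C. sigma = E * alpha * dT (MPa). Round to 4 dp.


sigma = 166*1000 * 10.4e-6 * 1357 = 2342.7248 MPa


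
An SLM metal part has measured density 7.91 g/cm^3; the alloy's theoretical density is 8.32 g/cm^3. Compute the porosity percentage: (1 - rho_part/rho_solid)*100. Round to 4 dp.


Porosity = (1-7.91/8.32)*100 = 4.9279 %


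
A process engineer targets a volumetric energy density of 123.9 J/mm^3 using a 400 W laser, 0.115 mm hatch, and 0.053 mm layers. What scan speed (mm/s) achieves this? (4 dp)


v = 400 / (123.9*0.115*0.053) = 529.6817 mm/s


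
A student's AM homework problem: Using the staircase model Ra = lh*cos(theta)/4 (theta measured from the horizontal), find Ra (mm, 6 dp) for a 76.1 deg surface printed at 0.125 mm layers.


Ra = 0.125 * cos(76.1) / 4 = 0.007507 mm


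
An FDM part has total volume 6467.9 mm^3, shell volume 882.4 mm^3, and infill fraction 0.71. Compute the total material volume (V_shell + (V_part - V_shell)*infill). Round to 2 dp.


V_infill = (6467.9 - 882.4) * 0.71 = 3965.71
V_total = 882.4 + 3965.71 = 4848.11 mm^3


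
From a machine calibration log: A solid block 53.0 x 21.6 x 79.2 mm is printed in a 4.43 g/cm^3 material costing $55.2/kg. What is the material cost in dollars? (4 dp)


V = 53.0 * 21.6 * 79.2 = 90668.16 mm^3 = 90.66816 cm^3
Mass = 90.66816 * 4.43 / 1000 = 0.40165995 kg
Cost = 0.40165995 * 55.2 = 22.1716 $


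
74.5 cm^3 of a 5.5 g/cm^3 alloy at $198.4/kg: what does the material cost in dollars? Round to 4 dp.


Mass = 74.5*5.5/1000 = 0.40975 kg
Cost = 0.40975 * 198.4 = 81.2944 $


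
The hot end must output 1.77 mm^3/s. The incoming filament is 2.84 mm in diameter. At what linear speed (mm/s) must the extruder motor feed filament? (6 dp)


A = pi*(2.84/2)^2 = 6.334707
v = 1.77 / 6.334707 = 0.279413 mm/s


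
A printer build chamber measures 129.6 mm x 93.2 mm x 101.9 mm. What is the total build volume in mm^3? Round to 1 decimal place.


V = 129.6 * 93.2 * 101.9 = 1230821.6 mm^3


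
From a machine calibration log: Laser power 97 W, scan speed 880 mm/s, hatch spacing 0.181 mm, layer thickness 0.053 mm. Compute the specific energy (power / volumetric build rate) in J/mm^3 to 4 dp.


Build rate = 880 * 0.181 * 0.053 = 8.44184 mm^3/s
SE = 97 / 8.44184 = 11.4904 J/mm^3


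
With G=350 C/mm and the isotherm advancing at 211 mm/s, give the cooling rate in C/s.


CR = 350 * 211 = 73850 C/s


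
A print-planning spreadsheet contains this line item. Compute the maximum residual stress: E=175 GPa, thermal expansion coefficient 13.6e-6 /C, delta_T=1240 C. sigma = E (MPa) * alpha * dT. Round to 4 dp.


sigma = 175*1000 * 13.6e-6 * 1240 = 2951.2 MPa


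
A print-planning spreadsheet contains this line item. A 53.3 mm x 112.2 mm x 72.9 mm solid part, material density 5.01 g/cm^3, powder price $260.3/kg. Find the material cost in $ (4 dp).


V = 53.3 * 112.2 * 72.9 = 435960.954 mm^3 = 435.960954 cm^3
Mass = 435.960954 * 5.01 / 1000 = 2.18416438 kg
Cost = 2.18416438 * 260.3 = 568.538 $


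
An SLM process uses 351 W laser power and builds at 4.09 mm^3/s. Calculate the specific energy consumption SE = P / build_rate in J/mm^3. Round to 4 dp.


SE = 351 / 4.09 = 85.8191 J/mm^3


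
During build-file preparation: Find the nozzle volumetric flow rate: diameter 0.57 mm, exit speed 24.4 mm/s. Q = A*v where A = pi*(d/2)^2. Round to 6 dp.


A = pi*(0.57/2)^2 = 0.25517586 mm^2
Q = 0.25517586 * 24.4 = 6.226291 mm^3/s


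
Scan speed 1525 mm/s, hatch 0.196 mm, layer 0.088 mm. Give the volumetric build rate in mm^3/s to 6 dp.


Rate = 1525 * 0.196 * 0.088 = 26.3032 mm^3/s


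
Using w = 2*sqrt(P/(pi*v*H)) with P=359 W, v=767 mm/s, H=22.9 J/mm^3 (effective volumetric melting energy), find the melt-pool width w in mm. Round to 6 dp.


w = 2*sqrt(359/(pi*767*22.9)) = 0.161319 mm


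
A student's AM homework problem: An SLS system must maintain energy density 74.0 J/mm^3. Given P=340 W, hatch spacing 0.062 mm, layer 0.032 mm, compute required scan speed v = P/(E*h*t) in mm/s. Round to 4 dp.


v = 340 / (74.0*0.062*0.032) = 2315.8239 mm/s


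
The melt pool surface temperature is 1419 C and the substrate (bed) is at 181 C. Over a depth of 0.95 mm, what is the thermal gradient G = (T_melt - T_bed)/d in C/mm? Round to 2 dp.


G = (1419-181)/0.95 = 1303.16 C/mm


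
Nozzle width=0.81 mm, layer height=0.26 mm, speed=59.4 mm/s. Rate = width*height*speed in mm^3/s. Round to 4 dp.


Rate = 0.81 * 0.26 * 59.4 = 12.5096 mm^3/s


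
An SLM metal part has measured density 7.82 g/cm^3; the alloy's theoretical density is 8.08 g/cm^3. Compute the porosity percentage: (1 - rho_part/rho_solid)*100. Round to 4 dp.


Porosity = (1-7.82/8.08)*100 = 3.2178 %


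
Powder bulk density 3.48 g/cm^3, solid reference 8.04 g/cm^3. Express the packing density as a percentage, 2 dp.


Packing = (3.48/8.04)*100 = 43.28 %


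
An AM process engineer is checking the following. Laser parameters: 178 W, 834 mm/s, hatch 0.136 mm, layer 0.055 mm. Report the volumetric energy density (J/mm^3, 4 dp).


E = 178 / (834*0.136*0.055) = 28.5333 J/mm^3


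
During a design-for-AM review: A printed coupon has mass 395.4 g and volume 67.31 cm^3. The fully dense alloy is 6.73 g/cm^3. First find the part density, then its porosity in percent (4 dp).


rho_part = 395.4 / 67.31 = 5.87431288 g/cm^3
Porosity = (1 - 5.87431288/6.73)*100 = 12.7145 %


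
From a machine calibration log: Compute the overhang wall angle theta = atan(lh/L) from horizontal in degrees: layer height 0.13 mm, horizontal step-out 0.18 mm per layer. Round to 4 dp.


angle = atan(0.13/0.18) = 35.8377 degrees


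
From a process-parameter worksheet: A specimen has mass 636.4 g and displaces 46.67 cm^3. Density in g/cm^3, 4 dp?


rho = 636.4 / 46.67 = 13.6362 g/cm^3


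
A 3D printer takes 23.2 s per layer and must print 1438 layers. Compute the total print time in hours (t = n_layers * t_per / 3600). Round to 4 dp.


t = 1438 * 23.2 / 3600 = 9.2671 hrs


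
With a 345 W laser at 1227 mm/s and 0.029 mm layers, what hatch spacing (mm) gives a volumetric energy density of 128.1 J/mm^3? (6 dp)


h = 345 / (128.1*1227*0.029) = 0.075688 mm


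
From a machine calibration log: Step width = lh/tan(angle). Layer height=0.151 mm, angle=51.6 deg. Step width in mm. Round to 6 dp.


step = 0.151 / tan(51.6) = 0.119681 mm


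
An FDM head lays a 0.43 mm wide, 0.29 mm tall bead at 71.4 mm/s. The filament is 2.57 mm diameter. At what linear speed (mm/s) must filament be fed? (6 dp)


Q = 0.43 * 0.29 * 71.4 = 8.90358 mm^3/s
A_fil = pi*(2.57/2)^2 = 5.18747633 mm^2
v_feed = 8.90358 / 5.18747633 = 1.716361 mm/s


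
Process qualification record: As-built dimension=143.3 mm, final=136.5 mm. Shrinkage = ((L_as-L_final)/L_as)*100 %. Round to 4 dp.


Shrinkage = ((143.3-136.5)/143.3)*100 = 4.7453 %


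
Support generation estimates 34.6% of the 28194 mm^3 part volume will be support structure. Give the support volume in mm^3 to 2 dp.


V_support = 28194 * 0.346 = 9755.12 mm^3


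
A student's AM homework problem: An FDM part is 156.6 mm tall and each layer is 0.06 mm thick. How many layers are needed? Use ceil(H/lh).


Layers = ceil(156.6/0.06) = 2610


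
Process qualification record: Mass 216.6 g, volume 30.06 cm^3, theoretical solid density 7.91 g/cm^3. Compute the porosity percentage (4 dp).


rho_part = 216.6 / 30.06 = 7.20558882 g/cm^3
Porosity = (1 - 7.20558882/7.91)*100 = 8.9053 %


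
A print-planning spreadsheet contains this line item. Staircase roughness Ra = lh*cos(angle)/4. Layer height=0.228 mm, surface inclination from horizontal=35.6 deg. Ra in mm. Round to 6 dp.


Ra = 0.228 * cos(35.6) / 4 = 0.046347 mm


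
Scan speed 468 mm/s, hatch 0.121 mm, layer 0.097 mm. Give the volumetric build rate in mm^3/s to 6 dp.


Rate = 468 * 0.121 * 0.097 = 5.492916 mm^3/s


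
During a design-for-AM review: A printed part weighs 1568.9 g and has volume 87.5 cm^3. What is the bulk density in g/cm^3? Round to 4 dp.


rho = 1568.9 / 87.5 = 17.9303 g/cm^3


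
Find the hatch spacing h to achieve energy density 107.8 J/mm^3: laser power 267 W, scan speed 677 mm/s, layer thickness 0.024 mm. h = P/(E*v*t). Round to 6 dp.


h = 267 / (107.8*677*0.024) = 0.152438 mm


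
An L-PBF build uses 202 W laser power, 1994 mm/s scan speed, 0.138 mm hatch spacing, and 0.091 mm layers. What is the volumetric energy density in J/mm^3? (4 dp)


E = 202 / (1994*0.138*0.091) = 8.0669 J/mm^3


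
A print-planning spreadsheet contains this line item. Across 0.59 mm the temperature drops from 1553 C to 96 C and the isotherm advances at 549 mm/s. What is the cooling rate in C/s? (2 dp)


G = (1553-96)/0.59 = 2469.49152542 C/mm
CR = 2469.49152542 * 549 = 1355750.85 C/s


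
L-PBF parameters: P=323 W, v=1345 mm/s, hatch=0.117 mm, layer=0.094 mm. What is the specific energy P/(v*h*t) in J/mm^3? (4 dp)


Build rate = 1345 * 0.117 * 0.094 = 14.79231 mm^3/s
SE = 323 / 14.79231 = 21.8357 J/mm^3


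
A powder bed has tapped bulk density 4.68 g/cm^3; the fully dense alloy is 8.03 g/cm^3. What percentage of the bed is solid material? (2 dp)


Packing = (4.68/8.03)*100 = 58.28 %


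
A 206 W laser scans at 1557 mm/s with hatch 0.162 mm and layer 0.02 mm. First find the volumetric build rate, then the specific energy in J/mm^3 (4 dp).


Build rate = 1557 * 0.162 * 0.02 = 5.04468 mm^3/s
SE = 206 / 5.04468 = 40.8351 J/mm^3


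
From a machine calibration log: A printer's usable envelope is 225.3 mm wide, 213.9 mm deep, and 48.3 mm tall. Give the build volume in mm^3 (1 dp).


V = 225.3 * 213.9 * 48.3 = 2327657.7 mm^3


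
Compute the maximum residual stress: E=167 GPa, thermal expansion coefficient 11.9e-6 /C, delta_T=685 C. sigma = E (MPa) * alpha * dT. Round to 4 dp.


sigma = 167*1000 * 11.9e-6 * 685 = 1361.3005 MPa


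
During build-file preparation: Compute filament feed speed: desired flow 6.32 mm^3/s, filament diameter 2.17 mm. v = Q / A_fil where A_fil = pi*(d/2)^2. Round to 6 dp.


A = pi*(2.17/2)^2 = 3.698361
v = 6.32 / 3.698361 = 1.708865 mm/s


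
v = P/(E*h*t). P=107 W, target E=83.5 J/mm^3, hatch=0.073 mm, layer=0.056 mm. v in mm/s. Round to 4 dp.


v = 107 / (83.5*0.073*0.056) = 313.4631 mm/s


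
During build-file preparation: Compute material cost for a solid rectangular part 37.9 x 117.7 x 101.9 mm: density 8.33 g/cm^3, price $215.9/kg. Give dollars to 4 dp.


V = 37.9 * 117.7 * 101.9 = 454558.577 mm^3 = 454.558577 cm^3
Mass = 454.558577 * 8.33 / 1000 = 3.78647295 kg
Cost = 3.78647295 * 215.9 = 817.4995 $


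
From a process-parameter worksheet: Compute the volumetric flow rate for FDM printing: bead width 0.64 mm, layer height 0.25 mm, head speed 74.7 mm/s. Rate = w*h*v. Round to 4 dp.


Rate = 0.64 * 0.25 * 74.7 = 11.952 mm^3/s


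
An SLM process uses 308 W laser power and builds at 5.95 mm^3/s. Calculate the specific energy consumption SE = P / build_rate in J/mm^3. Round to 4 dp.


SE = 308 / 5.95 = 51.7647 J/mm^3


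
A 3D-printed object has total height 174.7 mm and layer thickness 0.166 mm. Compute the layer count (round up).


Layers = ceil(174.7/0.166) = 1053


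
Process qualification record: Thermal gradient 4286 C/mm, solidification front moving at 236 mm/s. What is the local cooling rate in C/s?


CR = 4286 * 236 = 1011496 C/s


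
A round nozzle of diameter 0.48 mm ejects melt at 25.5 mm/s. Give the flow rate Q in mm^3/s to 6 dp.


A = pi*(0.48/2)^2 = 0.18095574 mm^2
Q = 0.18095574 * 25.5 = 4.614371 mm^3/s


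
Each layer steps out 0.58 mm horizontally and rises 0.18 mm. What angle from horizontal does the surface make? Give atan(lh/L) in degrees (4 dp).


angle = atan(0.18/0.58) = 17.2415 degrees


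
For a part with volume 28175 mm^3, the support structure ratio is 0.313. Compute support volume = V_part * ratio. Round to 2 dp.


V_support = 28175 * 0.313 = 8818.78 mm^3


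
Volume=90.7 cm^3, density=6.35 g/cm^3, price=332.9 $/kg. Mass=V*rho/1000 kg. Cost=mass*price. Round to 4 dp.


Mass = 90.7*6.35/1000 = 0.575945 kg
Cost = 0.575945 * 332.9 = 191.7321 $


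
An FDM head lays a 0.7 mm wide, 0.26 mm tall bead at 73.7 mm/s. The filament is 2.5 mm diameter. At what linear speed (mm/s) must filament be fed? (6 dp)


Q = 0.7 * 0.26 * 73.7 = 13.4134 mm^3/s
A_fil = pi*(2.5/2)^2 = 4.90873852 mm^2
v_feed = 13.4134 / 4.90873852 = 2.732555 mm/s


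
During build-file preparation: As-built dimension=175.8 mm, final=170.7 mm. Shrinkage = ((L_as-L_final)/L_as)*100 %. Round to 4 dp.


Shrinkage = ((175.8-170.7)/175.8)*100 = 2.901 %


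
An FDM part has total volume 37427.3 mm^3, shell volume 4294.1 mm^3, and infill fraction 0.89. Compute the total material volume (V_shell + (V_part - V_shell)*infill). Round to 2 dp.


V_infill = (37427.3 - 4294.1) * 0.89 = 29488.55
V_total = 4294.1 + 29488.55 = 33782.65 mm^3


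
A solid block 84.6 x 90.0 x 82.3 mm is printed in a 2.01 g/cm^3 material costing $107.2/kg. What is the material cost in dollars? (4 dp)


V = 84.6 * 90.0 * 82.3 = 626632.2 mm^3 = 626.6322 cm^3
Mass = 626.6322 * 2.01 / 1000 = 1.25953072 kg
Cost = 1.25953072 * 107.2 = 135.0217 $


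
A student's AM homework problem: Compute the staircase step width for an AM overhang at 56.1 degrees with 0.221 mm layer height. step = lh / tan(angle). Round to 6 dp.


step = 0.221 / tan(56.1) = 0.148506 mm


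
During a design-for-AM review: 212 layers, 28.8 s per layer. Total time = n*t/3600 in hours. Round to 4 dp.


t = 212 * 28.8 / 3600 = 1.696 hrs


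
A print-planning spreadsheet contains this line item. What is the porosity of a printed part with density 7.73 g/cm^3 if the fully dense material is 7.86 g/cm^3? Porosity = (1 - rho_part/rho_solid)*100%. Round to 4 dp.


Porosity = (1-7.73/7.86)*100 = 1.6539 %


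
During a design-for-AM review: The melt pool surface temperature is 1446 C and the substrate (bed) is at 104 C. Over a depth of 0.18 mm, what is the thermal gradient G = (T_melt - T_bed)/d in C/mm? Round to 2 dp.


G = (1446-104)/0.18 = 7455.56 C/mm


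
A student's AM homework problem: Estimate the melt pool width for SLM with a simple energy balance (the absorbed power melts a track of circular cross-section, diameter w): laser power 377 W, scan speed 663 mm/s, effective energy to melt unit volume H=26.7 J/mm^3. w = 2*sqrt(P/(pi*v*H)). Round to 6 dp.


w = 2*sqrt(377/(pi*663*26.7)) = 0.16467 mm
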